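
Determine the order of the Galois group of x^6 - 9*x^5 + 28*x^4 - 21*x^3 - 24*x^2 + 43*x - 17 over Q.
24

The degree of the splitting field over Q equals the order of the Galois group, so first determine the group. The polynomial f is an irreducible sextic over Q, so G = Gal(f/Q) is one of the 16 transitive subgroups 6T1, ..., 6T16 of S_6. The discriminant of f is 54786284800, which is not a perfect square, so G is not contained in A_6. The transitive groups of degree 6 not contained in A_6 are: C_6 (6T1, order 6), S_3 (6T2, order 6), D_6 (6T3, order 12), C_3 x S_3 (6T5, order 18), A_4 x C_2 (6T6, order 24), S_4 (6T8, order 24), S_3 x S_3 (6T9, order 36), S_4 x C_2 (6T11, order 48), (S_3 x S_3) : C_2 (6T13, order 72), PGL(2,5) (6T14, order 120), S_6 (6T16, order 720). By Dedekind's theorem, for a prime p not dividing disc(f) the degrees of the irreducible factors of f mod p form the cycle type of an element of G. Factoring f modulo the 22 such primes p <= 101 (skipping 2, 5, 13, 37, which divide the discriminant), each new pattern first appears at: mod 3: f = (x^3 + x^2 + 2)(x^3 + 2x^2 + 2x + 2), pattern 3+3; mod 17: f = (x)(x + 3)(x^4 + 5x^3 + 13x^2 + 8x + 3), pattern 4+1+1; mod 31: f = (x^2 + 5x + 1)(x^2 + 21x + 13)(x^2 + 27x + 13), pattern 2+2+2; mod 67: f = (x + 15)(x + 24)(x^2 + 33x + 54)(x^2 + 53x + 5), pattern 2+2+1+1. No other pattern occurs in this range, so the set of observed cycle types is {3+3, 4+1+1, 2+2+2, 2+2+1+1}. The candidates containing elements of all these cycle types are S_4 (6T8) of order 24, S_4 x C_2 (6T11) of order 48, PGL(2,5) (6T14) of order 120, S_6 (6T16) of order 720; the others are excluded. The observed types are precisely the cycle types that occur in S_4 (6T8) (apart from the identity). Each of the other remaining candidates has further cycle types, and by the Chebotarev density theorem the matching factorization patterns would occur for a proportion of primes equal to their share of the group: S_4 x C_2 (6T11) additionally contains elements of type 6, 4+2, 2+1+1+1+1 (17 of its 48 elements, about 35% of primes); PGL(2,5) (6T14) additionally contains elements of type 6, 5+1 (44 of its 120 elements, about 37% of primes); S_6 (6T16) additionally contains elements of type 6, 5+1, 4+2, 3+2+1, 3+1+1+1, 2+1+1+1+1 (529 of its 720 elements, about 73% of primes). None of the 22 primes tested shows any such pattern (for each of these groups the chance of that is below 10^-4), which rules them out. Hence G = S_4 (6T8), of order 24. The Galois group S_4 (6T8) has order 24, so the splitting field has degree 24 over Q.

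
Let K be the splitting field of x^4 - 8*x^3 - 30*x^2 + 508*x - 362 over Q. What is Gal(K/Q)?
4T3: D_4

The polynomial is an irreducible quartic over Q and its discriminant is -620791112448, which is not a perfect square, so the Galois group is not contained in A_4. The resolvent cubic y^3 + 30*y^2 - 2616*y - 191456 has exactly one rational root, so the Galois group is C_4 or D_4. The quartic remains irreducible over Q(sqrt(disc)), so the group is D_4.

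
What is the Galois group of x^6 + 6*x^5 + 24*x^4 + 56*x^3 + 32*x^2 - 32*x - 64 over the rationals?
S_4

The polynomial f is an irreducible sextic over Q, so G = Gal(f/Q) is one of the 16 transitive subgroups 6T1, ..., 6T16 of S_6. The discriminant of f is 870211913777152, which is not a perfect square, so G is not contained in A_6. The transitive groups of degree 6 not contained in A_6 are: C_6 (6T1, order 6), S_3 (6T2, order 6), D_6 (6T3, order 12), C_3 x S_3 (6T5, order 18), A_4 x C_2 (6T6, order 24), S_4 (6T8, order 24), S_3 x S_3 (6T9, order 36), S_4 x C_2 (6T11, order 48), (S_3 x S_3) : C_2 (6T13, order 72), PGL(2,5) (6T14, order 120), S_6 (6T16, order 720). By Dedekind's theorem, for a prime p not dividing disc(f) the degrees of the irreducible factors of f mod p form the cycle type of an element of G. Factoring f modulo the 22 such primes p <= 89 (skipping 2, 37, which divide the discriminant), each new pattern first appears at: mod 3: f = (x^3 + x^2 + x + 2)(x^3 + 2x^2 + 1), pattern 3+3; mod 5: f = (x^2 + 2)(x^2 + 2x + 3)(x^2 + 4x + 1), pattern 2+2+2; mod 17: f = (x + 4)(x + 15)(x^4 + 4x^3 + 7x^2 + 6x + 8), pattern 4+1+1; mod 67: f = (x + 10)(x + 59)(x^2 + 2x + 26)(x^2 + 2x + 66), pattern 2+2+1+1. No other pattern occurs in this range, so the set of observed cycle types is {3+3, 2+2+2, 4+1+1, 2+2+1+1}. The candidates containing elements of all these cycle types are S_4 (6T8) of order 24, S_4 x C_2 (6T11) of order 48, PGL(2,5) (6T14) of order 120, S_6 (6T16) of order 720; the others are excluded. The observed types are precisely the cycle types that occur in S_4 (6T8) (apart from the identity). Each of the other remaining candidates has further cycle types, and by the Chebotarev density theorem the matching factorization patterns would occur for a proportion of primes equal to their share of the group: S_4 x C_2 (6T11) additionally contains elements of type 6, 4+2, 2+1+1+1+1 (17 of its 48 elements, about 35% of primes); PGL(2,5) (6T14) additionally contains elements of type 6, 5+1 (44 of its 120 elements, about 37% of primes); S_6 (6T16) additionally contains elements of type 6, 5+1, 4+2, 3+2+1, 3+1+1+1, 2+1+1+1+1 (529 of its 720 elements, about 73% of primes). None of the 22 primes tested shows any such pattern (for each of these groups the chance of that is below 10^-4), which rules them out. Hence G = S_4 (6T8), of order 24.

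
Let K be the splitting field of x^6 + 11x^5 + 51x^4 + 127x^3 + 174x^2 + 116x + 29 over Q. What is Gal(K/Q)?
(C_3 x C_3) : C_4 (order 36)

The polynomial f is an irreducible sextic over Q, so G = Gal(f/Q) is one of the 16 transitive subgroups 6T1, ..., 6T16 of S_6. The discriminant of f is 525625 = 725^2, a perfect square, so G is contained in A_6. The transitive groups of degree 6 contained in A_6 are: A_4 (6T4, order 12), S_4 (6T7, order 24), (C_3 x C_3) : C_4 (6T10, order 36), PSL(2,5) (6T12, order 60), A_6 (6T15, order 360). By Dedekind's theorem, for a prime p not dividing disc(f) the degrees of the irreducible factors of f mod p form the cycle type of an element of G. Factoring f modulo the 19 such primes p <= 73 (skipping 5, 29, which divide the discriminant), each new pattern first appears at: mod 2: f = (x^2 + x + 1)(x^4 + x + 1), pattern 4+2; mod 11: f = (x^3 + 2x^2 + 4x + 2)(x^3 + 9x^2 + 7x + 9), pattern 3+3; mod 19: f = (x + 9)(x + 10)(x^2 + 1)(x^2 + 11x + 17), pattern 2+2+1+1; mod 61: f = (x + 21)(x + 28)(x + 35)(x^3 + 49x^2 + 37x + 49), pattern 3+1+1+1. No other pattern occurs in this range, so the set of observed cycle types is {4+2, 3+3, 2+2+1+1, 3+1+1+1}. The candidates containing elements of all these cycle types are (C_3 x C_3) : C_4 (6T10) of order 36, A_6 (6T15) of order 360; the others are excluded. The observed types are precisely the cycle types that occur in (C_3 x C_3) : C_4 (6T10) (apart from the identity). Each of the other remaining candidates has further cycle types, and by the Chebotarev density theorem the matching factorization patterns would occur for a proportion of primes equal to their share of the group: A_6 (6T15) additionally contains elements of type 5+1 (144 of its 360 elements, about 40% of primes). None of the 19 primes tested shows any such pattern (for each of these groups the chance of that is below 10^-4), which rules them out. Hence G = (C_3 x C_3) : C_4 (6T10), of order 36.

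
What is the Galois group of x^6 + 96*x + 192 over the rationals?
(S_3 x S_3) : C_2 (also written G72)

The polynomial f is an irreducible sextic over Q, so G = Gal(f/Q) is one of the 16 transitive subgroups 6T1, ..., 6T16 of S_6. The discriminant of f is -9727331052552192, which is not a perfect square, so G is not contained in A_6. The transitive groups of degree 6 not contained in A_6 are: C_6 (6T1, order 6), S_3 (6T2, order 6), D_6 (6T3, order 12), C_3 x S_3 (6T5, order 18), A_4 x C_2 (6T6, order 24), S_4 (6T8, order 24), S_3 x S_3 (6T9, order 36), S_4 x C_2 (6T11, order 48), (S_3 x S_3) : C_2 (6T13, order 72), PGL(2,5) (6T14, order 120), S_6 (6T16, order 720). By Dedekind's theorem, for a prime p not dividing disc(f) the degrees of the irreducible factors of f mod p form the cycle type of an element of G. Factoring f modulo the 27 such primes p <= 127 (skipping 2, 3, 17, 43, which divide the discriminant), each new pattern first appears at: mod 5: f = (x^6 + x + 2), pattern 6; mod 7: f = (x + 5)(x^2 + 6x + 3)(x^3 + 3x^2 + 4x + 3), pattern 3+2+1; mod 11: f = (x^2 + 4x + 8)(x^4 + 7x^3 + 8x^2 + 2), pattern 4+2; mod 13: f = (x + 7)(x + 10)(x^2 + 2x + 12)(x^2 + 7x + 11), pattern 2+2+1+1; mod 61: f = (x + 4)(x + 8)(x + 20)(x + 42)(x^2 + 48x + 17), pattern 2+1+1+1+1; mod 97: f = (x + 1)(x + 20)(x + 24)(x^3 + 52x^2 + 46x + 78), pattern 3+1+1+1; mod 113: f = (x^2 + 8x + 40)(x^2 + 15x + 62)(x^2 + 90x + 81), pattern 2+2+2; mod 127: f = (x^3 + 49x^2 + 43x + 17)(x^3 + 78x^2 + 72x + 86), pattern 3+3. No other pattern occurs in this range, so the set of observed cycle types is {6, 3+2+1, 4+2, 2+2+1+1, 2+1+1+1+1, 3+1+1+1, 2+2+2, 3+3}. The candidates containing elements of all these cycle types are (S_3 x S_3) : C_2 (6T13) of order 72, S_6 (6T16) of order 720; the others are excluded. The observed types are precisely the cycle types that occur in (S_3 x S_3) : C_2 (6T13) (apart from the identity). Each of the other remaining candidates has further cycle types, and by the Chebotarev density theorem the matching factorization patterns would occur for a proportion of primes equal to their share of the group: S_6 (6T16) additionally contains elements of type 5+1, 4+1+1 (234 of its 720 elements, about 32% of primes). None of the 27 primes tested shows any such pattern (for each of these groups the chance of that is below 10^-4), which rules them out. Hence G = (S_3 x S_3) : C_2 (6T13), of order 72.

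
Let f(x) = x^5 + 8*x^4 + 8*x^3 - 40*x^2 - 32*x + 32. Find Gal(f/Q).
The polynomial f is an irreducible quintic over Q, so G = Gal(f/Q) is a transitive subgroup of S_5: one of C_5 (5T1, order 5), D_5 (5T2, order 10), F_20 (5T3, order 20), A_5 (5T4, order 60) or S_5 (5T5, order 120). The discriminant of f is 15352201216 = 123904^2, a perfect square, so G is contained in A_5. The transitive groups of degree 5 contained in A_5 are: C_5 (5T1, order 5), D_5 (5T2, order 10), A_5 (5T4, order 60). By Dedekind's theorem, for a prime p not dividing disc(f) the degrees of the irreducible factors of f mod p form the cycle type of an element of G. Factoring f modulo the 14 such primes p <= 53 (skipping 2, 11, which divide the discriminant), each new pattern first appears at: mod 3: f = (x^5 + 2x^4 + 2x^3 + 2x^2 + x + 2), pattern 5; mod 23: f = (x + 1)(x + 7)(x + 10)(x + 14)(x + 22), pattern 1+1+1+1+1. No other pattern occurs in this range, so the set of observed cycle types is {5, 1+1+1+1+1}. The candidates containing elements of all these cycle types are C_5 (5T1) of order 5, D_5 (5T2) of order 10, A_5 (5T4) of order 60; the others are excluded. The observed types are precisely the cycle types that occur in C_5 (5T1). Each of the other remaining candidates has further cycle types, and by the Chebotarev density theorem the matching factorization patterns would occur for a proportion of primes equal to their share of the group: D_5 (5T2) additionally contains elements of type 2+2+1 (5 of its 10 elements, about 50% of primes); A_5 (5T4) additionally contains elements of type 3+1+1, 2+2+1 (35 of its 60 elements, about 58% of primes). None of the 14 primes tested shows any such pattern (for each of these groups the chance of that is below 10^-4), which rules them out. Hence G = C_5 (5T1), of order 5.

C_5 (order 5)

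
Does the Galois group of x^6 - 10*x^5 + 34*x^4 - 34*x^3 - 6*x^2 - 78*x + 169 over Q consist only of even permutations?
Yes

The polynomial is irreducible of degree 6 over Q. Its discriminant is 90962560000 = 301600^2, a perfect square. A Galois group lies in the alternating group exactly when the discriminant is a square in Q, so the Galois group ((C_3 x C_3) : C_4) is contained in A_6.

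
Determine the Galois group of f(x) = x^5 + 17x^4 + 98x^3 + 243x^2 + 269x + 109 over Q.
C_5

The polynomial f is an irreducible quintic over Q, so G = Gal(f/Q) is a transitive subgroup of S_5: one of C_5 (5T1, order 5), D_5 (5T2, order 10), F_20 (5T3, order 20), A_5 (5T4, order 60) or S_5 (5T5, order 120). The discriminant of f is 7745089 = 2783^2, a perfect square, so G is contained in A_5. The transitive groups of degree 5 contained in A_5 are: C_5 (5T1, order 5), D_5 (5T2, order 10), A_5 (5T4, order 60). By Dedekind's theorem, for a prime p not dividing disc(f) the degrees of the irreducible factors of f mod p form the cycle type of an element of G. Factoring f modulo the 14 such primes p <= 53 (skipping 11, 23, which divide the discriminant), each new pattern first appears at: mod 2: f = (x^5 + x^4 + x^2 + x + 1), pattern 5; mod 43: f = (x + 11)(x + 14)(x + 15)(x + 26)(x + 37), pattern 1+1+1+1+1. No other pattern occurs in this range, so the set of observed cycle types is {5, 1+1+1+1+1}. The candidates containing elements of all these cycle types are C_5 (5T1) of order 5, D_5 (5T2) of order 10, A_5 (5T4) of order 60; the others are excluded. The observed types are precisely the cycle types that occur in C_5 (5T1). Each of the other remaining candidates has further cycle types, and by the Chebotarev density theorem the matching factorization patterns would occur for a proportion of primes equal to their share of the group: D_5 (5T2) additionally contains elements of type 2+2+1 (5 of its 10 elements, about 50% of primes); A_5 (5T4) additionally contains elements of type 3+1+1, 2+2+1 (35 of its 60 elements, about 58% of primes). None of the 14 primes tested shows any such pattern (for each of these groups the chance of that is below 10^-4), which rules them out. Hence G = C_5 (5T1), of order 5.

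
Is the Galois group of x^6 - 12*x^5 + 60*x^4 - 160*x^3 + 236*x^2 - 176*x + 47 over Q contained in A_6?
Yes

The polynomial is irreducible of degree 6 over Q. Its discriminant is 3356224 = 1832^2, a perfect square. A Galois group lies in the alternating group exactly when the discriminant is a square in Q, so the Galois group (S_4) is contained in A_6.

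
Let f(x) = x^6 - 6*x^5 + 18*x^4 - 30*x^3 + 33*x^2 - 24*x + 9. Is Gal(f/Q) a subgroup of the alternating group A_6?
The polynomial is irreducible of degree 6 over Q. Its discriminant is -16003008, which is not a perfect square. A Galois group lies in the alternating group exactly when the discriminant is a square in Q, so the Galois group (PGL(2,5)) is not contained in A_6.

No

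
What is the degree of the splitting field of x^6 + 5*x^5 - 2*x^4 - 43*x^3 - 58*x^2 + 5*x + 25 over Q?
The degree of the splitting field over Q equals the order of the Galois group, so first determine the group. The polynomial f is an irreducible sextic over Q, so G = Gal(f/Q) is one of the 16 transitive subgroups 6T1, ..., 6T16 of S_6. The discriminant of f is 324179200, which is not a perfect square, so G is not contained in A_6. The transitive groups of degree 6 not contained in A_6 are: C_6 (6T1, order 6), S_3 (6T2, order 6), D_6 (6T3, order 12), C_3 x S_3 (6T5, order 18), A_4 x C_2 (6T6, order 24), S_4 (6T8, order 24), S_3 x S_3 (6T9, order 36), S_4 x C_2 (6T11, order 48), (S_3 x S_3) : C_2 (6T13, order 72), PGL(2,5) (6T14, order 120), S_6 (6T16, order 720). By Dedekind's theorem, for a prime p not dividing disc(f) the degrees of the irreducible factors of f mod p form the cycle type of an element of G. Factoring f modulo the 23 such primes p <= 101 (skipping 2, 5, 37, which divide the discriminant), each new pattern first appears at: mod 3: f = (x^3 + 2x + 2)(x^3 + 2x^2 + 2x + 2), pattern 3+3; mod 13: f = (x^2 + 2x + 7)(x^2 + 8x + 1)(x^2 + 8x + 11), pattern 2+2+2; mod 67: f = (x + 14)(x + 41)(x + 44)(x + 47)(x + 61)(x + 66), pattern 1+1+1+1+1+1. No other pattern occurs in this range, so the set of observed cycle types is {3+3, 2+2+2, 1+1+1+1+1+1}. The candidates containing elements of all these cycle types are C_6 (6T1) of order 6, S_3 (6T2) of order 6, D_6 (6T3) of order 12, C_3 x S_3 (6T5) of order 18, A_4 x C_2 (6T6) of order 24, S_4 (6T8) of order 24, S_3 x S_3 (6T9) of order 36, S_4 x C_2 (6T11) of order 48, (S_3 x S_3) : C_2 (6T13) of order 72, PGL(2,5) (6T14) of order 120, S_6 (6T16) of order 720; the others are excluded. The observed types are precisely the cycle types that occur in S_3 (6T2). Each of the other remaining candidates has further cycle types, and by the Chebotarev density theorem the matching factorization patterns would occur for a proportion of primes equal to their share of the group: C_6 (6T1) additionally contains elements of type 6 (2 of its 6 elements, about 33% of primes); D_6 (6T3) additionally contains elements of type 6, 2+2+1+1 (5 of its 12 elements, about 42% of primes); C_3 x S_3 (6T5) additionally contains elements of type 6, 3+1+1+1 (10 of its 18 elements, about 56% of primes); A_4 x C_2 (6T6) additionally contains elements of type 6, 2+2+1+1, 2+1+1+1+1 (14 of its 24 elements, about 58% of primes); S_4 (6T8) additionally contains elements of type 4+1+1, 2+2+1+1 (9 of its 24 elements, about 38% of primes); S_3 x S_3 (6T9) additionally contains elements of type 6, 3+1+1+1, 2+2+1+1 (25 of its 36 elements, about 69% of primes); S_4 x C_2 (6T11) additionally contains elements of type 6, 4+2, 4+1+1, 2+2+1+1, 2+1+1+1+1 (32 of its 48 elements, about 67% of primes); (S_3 x S_3) : C_2 (6T13) additionally contains elements of type 6, 4+2, 3+2+1, 3+1+1+1, 2+2+1+1, 2+1+1+1+1 (61 of its 72 elements, about 85% of primes); PGL(2,5) (6T14) additionally contains elements of type 6, 5+1, 4+1+1, 2+2+1+1 (89 of its 120 elements, about 74% of primes); S_6 (6T16) additionally contains elements of type 6, 5+1, 4+2, 4+1+1, 3+2+1, 3+1+1+1, 2+2+1+1, 2+1+1+1+1 (664 of its 720 elements, about 92% of primes). None of the 23 primes tested shows any such pattern (for each of these groups the chance of that is below 10^-4), which rules them out. Hence G = S_3 (6T2), of order 6. The Galois group S_3 (6T2) has order 6, so the splitting field has degree 6 over Q.

6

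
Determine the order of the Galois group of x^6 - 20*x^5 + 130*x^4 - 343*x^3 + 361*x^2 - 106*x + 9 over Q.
The degree of the splitting field over Q equals the order of the Galois group, so first determine the group. The polynomial f is an irreducible sextic over Q, so G = Gal(f/Q) is one of the 16 transitive subgroups 6T1, ..., 6T16 of S_6. The discriminant of f is 3646117689361 = 1909481^2, a perfect square, so G is contained in A_6. The transitive groups of degree 6 contained in A_6 are: A_4 (6T4, order 12), S_4 (6T7, order 24), (C_3 x C_3) : C_4 (6T10, order 36), PSL(2,5) (6T12, order 60), A_6 (6T15, order 360). By Dedekind's theorem, for a prime p not dividing disc(f) the degrees of the irreducible factors of f mod p form the cycle type of an element of G. Factoring f modulo the 21 such primes p <= 83 (skipping 7, 19, which divide the discriminant), each new pattern first appears at: mod 2: f = (x + 1)(x^5 + x^4 + x^3 + x + 1), pattern 5+1; mod 11: f = (x^3 + 4x^2 + 7x + 8)(x^3 + 9x^2 + 10x + 8), pattern 3+3; mod 61: f = (x + 34)(x + 57)(x^2 + 36x + 47)(x^2 + 36x + 57), pattern 2+2+1+1. No other pattern occurs in this range, so the set of observed cycle types is {5+1, 3+3, 2+2+1+1}. The candidates containing elements of all these cycle types are PSL(2,5) (6T12) of order 60, A_6 (6T15) of order 360; the others are excluded. The observed types are precisely the cycle types that occur in PSL(2,5) (6T12) (apart from the identity). Each of the other remaining candidates has further cycle types, and by the Chebotarev density theorem the matching factorization patterns would occur for a proportion of primes equal to their share of the group: A_6 (6T15) additionally contains elements of type 4+2, 3+1+1+1 (130 of its 360 elements, about 36% of primes). None of the 21 primes tested shows any such pattern (for each of these groups the chance of that is below 10^-4), which rules them out. Hence G = PSL(2,5) (6T12), of order 60. The Galois group PSL(2,5) (6T12) has order 60, so the splitting field has degree 60 over Q.

60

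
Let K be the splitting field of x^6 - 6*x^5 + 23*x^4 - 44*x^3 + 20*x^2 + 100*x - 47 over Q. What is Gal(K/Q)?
S_4

The polynomial f is an irreducible sextic over Q, so G = Gal(f/Q) is one of the 16 transitive subgroups 6T1, ..., 6T16 of S_6. The discriminant of f is 2046918914580544 = 45242888^2, a perfect square, so G is contained in A_6. The transitive groups of degree 6 contained in A_6 are: A_4 (6T4, order 12), S_4 (6T7, order 24), (C_3 x C_3) : C_4 (6T10, order 36), PSL(2,5) (6T12, order 60), A_6 (6T15, order 360). By Dedekind's theorem, for a prime p not dividing disc(f) the degrees of the irreducible factors of f mod p form the cycle type of an element of G. Factoring f modulo the 79 such primes p <= 419 (skipping 2, 31, which divide the discriminant), each new pattern first appears at: mod 3: f = (x^2 + 1)(x^4 + x^2 + x + 1), pattern 4+2; mod 5: f = (x^3 + x^2 + 2)(x^3 + 3x^2 + 4), pattern 3+3; mod 11: f = (x + 3)(x + 9)(x^2 + 6x + 10)(x^2 + 9x + 5), pattern 2+2+1+1; mod 67: f = (x + 5)(x + 9)(x + 14)(x + 20)(x + 29)(x + 51), pattern 1+1+1+1+1+1. No other pattern occurs in this range, so the set of observed cycle types is {4+2, 3+3, 2+2+1+1, 1+1+1+1+1+1}. The candidates containing elements of all these cycle types are S_4 (6T7) of order 24, (C_3 x C_3) : C_4 (6T10) of order 36, A_6 (6T15) of order 360; the others are excluded. The observed types are precisely the cycle types that occur in S_4 (6T7). Each of the other remaining candidates has further cycle types, and by the Chebotarev density theorem the matching factorization patterns would occur for a proportion of primes equal to their share of the group: (C_3 x C_3) : C_4 (6T10) additionally contains elements of type 3+1+1+1 (4 of its 36 elements, about 11% of primes); A_6 (6T15) additionally contains elements of type 5+1, 3+1+1+1 (184 of its 360 elements, about 51% of primes). None of the 79 primes tested shows any such pattern (for each of these groups the chance of that is below 10^-4), which rules them out. Hence G = S_4 (6T7), of order 24.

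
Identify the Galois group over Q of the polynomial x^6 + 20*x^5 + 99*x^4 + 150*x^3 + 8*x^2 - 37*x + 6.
6T12: PSL(2,5)

The polynomial f is an irreducible sextic over Q, so G = Gal(f/Q) is one of the 16 transitive subgroups 6T1, ..., 6T16 of S_6. The discriminant of f is 1770264843169 = 1330513^2, a perfect square, so G is contained in A_6. The transitive groups of degree 6 contained in A_6 are: A_4 (6T4, order 12), S_4 (6T7, order 24), (C_3 x C_3) : C_4 (6T10, order 36), PSL(2,5) (6T12, order 60), A_6 (6T15, order 360). By Dedekind's theorem, for a prime p not dividing disc(f) the degrees of the irreducible factors of f mod p form the cycle type of an element of G. Factoring f modulo the 21 such primes p <= 79 (skipping 19, which divides the discriminant), each new pattern first appears at: mod 2: f = (x)(x^5 + x^3 + 1), pattern 5+1; mod 7: f = (x^3 + x^2 + 3x + 5)(x^3 + 5x^2 + 4), pattern 3+3; mod 61: f = (x + 6)(x + 51)(x^2 + 10x + 60)(x^2 + 14x + 55), pattern 2+2+1+1. No other pattern occurs in this range, so the set of observed cycle types is {5+1, 3+3, 2+2+1+1}. The candidates containing elements of all these cycle types are PSL(2,5) (6T12) of order 60, A_6 (6T15) of order 360; the others are excluded. The observed types are precisely the cycle types that occur in PSL(2,5) (6T12) (apart from the identity). Each of the other remaining candidates has further cycle types, and by the Chebotarev density theorem the matching factorization patterns would occur for a proportion of primes equal to their share of the group: A_6 (6T15) additionally contains elements of type 4+2, 3+1+1+1 (130 of its 360 elements, about 36% of primes). None of the 21 primes tested shows any such pattern (for each of these groups the chance of that is below 10^-4), which rules them out. Hence G = PSL(2,5) (6T12), of order 60.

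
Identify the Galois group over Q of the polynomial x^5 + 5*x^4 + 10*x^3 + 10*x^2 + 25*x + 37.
A_5 (also written A5)

The polynomial f is an irreducible quintic over Q, so G = Gal(f/Q) is a transitive subgroup of S_5: one of C_5 (5T1, order 5), D_5 (5T2, order 10), F_20 (5T3, order 20), A_5 (5T4, order 60) or S_5 (5T5, order 120). The discriminant of f is 1024000000 = 32000^2, a perfect square, so G is contained in A_5. The transitive groups of degree 5 contained in A_5 are: C_5 (5T1, order 5), D_5 (5T2, order 10), A_5 (5T4, order 60). By Dedekind's theorem, for a prime p not dividing disc(f) the degrees of the irreducible factors of f mod p form the cycle type of an element of G. Factoring f modulo the 2 such primes p <= 7 (skipping 2, 5, which divide the discriminant), each new pattern first appears at: mod 3: f = (x^5 + 2x^4 + x^3 + x^2 + x + 1), pattern 5; mod 7: f = (x + 3)(x + 4)(x^3 + 5x^2 + 5x + 6), pattern 3+1+1. No other pattern occurs in this range, so the set of observed cycle types is {5, 3+1+1}. Among the candidates above, the only group containing elements of all these cycle types is A_5 (5T4) — each of C_5 (5T1), D_5 (5T2) lacks at least one of them. Hence G = A_5 (5T4), of order 60.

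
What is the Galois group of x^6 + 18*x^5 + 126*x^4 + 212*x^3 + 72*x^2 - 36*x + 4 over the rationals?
S_3 (also written S3)

The polynomial f is an irreducible sextic over Q, so G = Gal(f/Q) is one of the 16 transitive subgroups 6T1, ..., 6T16 of S_6. The discriminant of f is -8531565318254592, which is not a perfect square, so G is not contained in A_6. The transitive groups of degree 6 not contained in A_6 are: C_6 (6T1, order 6), S_3 (6T2, order 6), D_6 (6T3, order 12), C_3 x S_3 (6T5, order 18), A_4 x C_2 (6T6, order 24), S_4 (6T8, order 24), S_3 x S_3 (6T9, order 36), S_4 x C_2 (6T11, order 48), (S_3 x S_3) : C_2 (6T13, order 72), PGL(2,5) (6T14, order 120), S_6 (6T16, order 720). By Dedekind's theorem, for a prime p not dividing disc(f) the degrees of the irreducible factors of f mod p form the cycle type of an element of G. Factoring f modulo the 23 such primes p <= 97 (skipping 2, 3, which divide the discriminant), each new pattern first appears at: mod 5: f = (x^2 + 3)(x^2 + x + 2)(x^2 + 2x + 4), pattern 2+2+2; mod 7: f = (x^3 + x^2 + x + 5)(x^3 + 3x^2 + 3x + 5), pattern 3+3; mod 31: f = (x + 5)(x + 10)(x + 12)(x + 14)(x + 16)(x + 23), pattern 1+1+1+1+1+1. No other pattern occurs in this range, so the set of observed cycle types is {2+2+2, 3+3, 1+1+1+1+1+1}. The candidates containing elements of all these cycle types are C_6 (6T1) of order 6, S_3 (6T2) of order 6, D_6 (6T3) of order 12, C_3 x S_3 (6T5) of order 18, A_4 x C_2 (6T6) of order 24, S_4 (6T8) of order 24, S_3 x S_3 (6T9) of order 36, S_4 x C_2 (6T11) of order 48, (S_3 x S_3) : C_2 (6T13) of order 72, PGL(2,5) (6T14) of order 120, S_6 (6T16) of order 720; the others are excluded. The observed types are precisely the cycle types that occur in S_3 (6T2). Each of the other remaining candidates has further cycle types, and by the Chebotarev density theorem the matching factorization patterns would occur for a proportion of primes equal to their share of the group: C_6 (6T1) additionally contains elements of type 6 (2 of its 6 elements, about 33% of primes); D_6 (6T3) additionally contains elements of type 6, 2+2+1+1 (5 of its 12 elements, about 42% of primes); C_3 x S_3 (6T5) additionally contains elements of type 6, 3+1+1+1 (10 of its 18 elements, about 56% of primes); A_4 x C_2 (6T6) additionally contains elements of type 6, 2+2+1+1, 2+1+1+1+1 (14 of its 24 elements, about 58% of primes); S_4 (6T8) additionally contains elements of type 4+1+1, 2+2+1+1 (9 of its 24 elements, about 38% of primes); S_3 x S_3 (6T9) additionally contains elements of type 6, 3+1+1+1, 2+2+1+1 (25 of its 36 elements, about 69% of primes); S_4 x C_2 (6T11) additionally contains elements of type 6, 4+2, 4+1+1, 2+2+1+1, 2+1+1+1+1 (32 of its 48 elements, about 67% of primes); (S_3 x S_3) : C_2 (6T13) additionally contains elements of type 6, 4+2, 3+2+1, 3+1+1+1, 2+2+1+1, 2+1+1+1+1 (61 of its 72 elements, about 85% of primes); PGL(2,5) (6T14) additionally contains elements of type 6, 5+1, 4+1+1, 2+2+1+1 (89 of its 120 elements, about 74% of primes); S_6 (6T16) additionally contains elements of type 6, 5+1, 4+2, 4+1+1, 3+2+1, 3+1+1+1, 2+2+1+1, 2+1+1+1+1 (664 of its 720 elements, about 92% of primes). None of the 23 primes tested shows any such pattern (for each of these groups the chance of that is below 10^-4), which rules them out. Hence G = S_3 (6T2), of order 6.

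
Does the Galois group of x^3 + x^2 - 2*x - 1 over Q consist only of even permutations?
Yes

The polynomial is irreducible of degree 3 over Q. Its discriminant is 49 = 7^2, a perfect square. A Galois group lies in the alternating group exactly when the discriminant is a square in Q, so the Galois group (C_3) is contained in A_3.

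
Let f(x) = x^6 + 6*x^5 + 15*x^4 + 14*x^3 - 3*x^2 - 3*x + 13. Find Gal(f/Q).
The polynomial f is an irreducible sextic over Q, so G = Gal(f/Q) is one of the 16 transitive subgroups 6T1, ..., 6T16 of S_6. The discriminant of f is -6604217307, which is not a perfect square, so G is not contained in A_6. The transitive groups of degree 6 not contained in A_6 are: C_6 (6T1, order 6), S_3 (6T2, order 6), D_6 (6T3, order 12), C_3 x S_3 (6T5, order 18), A_4 x C_2 (6T6, order 24), S_4 (6T8, order 24), S_3 x S_3 (6T9, order 36), S_4 x C_2 (6T11, order 48), (S_3 x S_3) : C_2 (6T13, order 72), PGL(2,5) (6T14, order 120), S_6 (6T16, order 720). By Dedekind's theorem, for a prime p not dividing disc(f) the degrees of the irreducible factors of f mod p form the cycle type of an element of G. Factoring f modulo the 28 such primes p <= 127 (skipping 3, 17, 43, which divide the discriminant), each new pattern first appears at: mod 2: f = (x^6 + x^4 + x^2 + x + 1), pattern 6; mod 7: f = (x + 2)(x^2 + 6x + 6)(x^3 + 5x^2 + 6x + 4), pattern 3+2+1; mod 11: f = (x^2 + 2x + 5)(x^4 + 4x^3 + 2x^2 + x + 7), pattern 4+2; mod 13: f = (x)(x + 10)(x^2 + 10x + 5)(x^2 + 12x + 8), pattern 2+2+1+1; mod 61: f = (x + 5)(x + 15)(x + 17)(x + 40)(x^2 + 51x + 49), pattern 2+1+1+1+1; mod 97: f = (x + 4)(x + 48)(x + 74)(x^3 + 74x^2 + 37x + 53), pattern 3+1+1+1; mod 113: f = (x^2 + 9x + 72)(x^2 + 111x + 97)(x^2 + 112x + 97), pattern 2+2+2; mod 127: f = (x^3 + 42x^2 + 21x + 50)(x^3 + 91x^2 + 109x + 79), pattern 3+3. No other pattern occurs in this range, so the set of observed cycle types is {6, 3+2+1, 4+2, 2+2+1+1, 2+1+1+1+1, 3+1+1+1, 2+2+2, 3+3}. The candidates containing elements of all these cycle types are (S_3 x S_3) : C_2 (6T13) of order 72, S_6 (6T16) of order 720; the others are excluded. The observed types are precisely the cycle types that occur in (S_3 x S_3) : C_2 (6T13) (apart from the identity). Each of the other remaining candidates has further cycle types, and by the Chebotarev density theorem the matching factorization patterns would occur for a proportion of primes equal to their share of the group: S_6 (6T16) additionally contains elements of type 5+1, 4+1+1 (234 of its 720 elements, about 32% of primes). None of the 28 primes tested shows any such pattern (for each of these groups the chance of that is below 10^-4), which rules them out. Hence G = (S_3 x S_3) : C_2 (6T13), of order 72.

(S_3 x S_3) : C_2 (also written G72)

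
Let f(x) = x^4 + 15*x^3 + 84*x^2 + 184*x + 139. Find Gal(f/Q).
The polynomial is an irreducible quartic over Q and its discriminant is 2621821, which is not a perfect square, so the Galois group is not contained in A_4. The resolvent cubic y^3 - 84*y^2 + 2204*y - 18427 is irreducible over Q. An irreducible resolvent with non-square discriminant gives S_4.

S_4 (order 24)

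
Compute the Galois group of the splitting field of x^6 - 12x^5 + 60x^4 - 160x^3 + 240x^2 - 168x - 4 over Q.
A_6

The polynomial f is an irreducible sextic over Q, so G = Gal(f/Q) is one of the 16 transitive subgroups 6T1, ..., 6T16 of S_6. The discriminant of f is 746496000000 = 864000^2, a perfect square, so G is contained in A_6. The transitive groups of degree 6 contained in A_6 are: A_4 (6T4, order 12), S_4 (6T7, order 24), (C_3 x C_3) : C_4 (6T10, order 36), PSL(2,5) (6T12, order 60), A_6 (6T15, order 360). By Dedekind's theorem, for a prime p not dividing disc(f) the degrees of the irreducible factors of f mod p form the cycle type of an element of G. Factoring f modulo the 6 such primes p <= 23 (skipping 2, 3, 5, which divide the discriminant), each new pattern first appears at: mod 7: f = (x + 1)(x^5 + x^4 + 3x^3 + 5x^2 + 4x + 3), pattern 5+1; mod 23: f = (x + 5)(x + 10)(x + 19)(x^3 + x + 6), pattern 3+1+1+1. No other pattern occurs in this range, so the set of observed cycle types is {5+1, 3+1+1+1}. Among the candidates above, the only group containing elements of all these cycle types is A_6 (6T15) — each of A_4 (6T4), S_4 (6T7), (C_3 x C_3) : C_4 (6T10), PSL(2,5) (6T12) lacks at least one of them. Hence G = A_6 (6T15), of order 360.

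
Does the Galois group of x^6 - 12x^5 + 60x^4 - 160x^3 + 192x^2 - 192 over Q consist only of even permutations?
Yes

The polynomial is irreducible of degree 6 over Q. Its discriminant is 450868486864896 = 21233664^2, a perfect square. A Galois group lies in the alternating group exactly when the discriminant is a square in Q, so the Galois group (A_4) is contained in A_6.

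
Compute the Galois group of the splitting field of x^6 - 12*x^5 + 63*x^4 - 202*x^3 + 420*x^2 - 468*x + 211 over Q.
PGL(2,5)

The polynomial f is an irreducible sextic over Q, so G = Gal(f/Q) is one of the 16 transitive subgroups 6T1, ..., 6T16 of S_6. The discriminant of f is -28010528989632, which is not a perfect square, so G is not contained in A_6. The transitive groups of degree 6 not contained in A_6 are: C_6 (6T1, order 6), S_3 (6T2, order 6), D_6 (6T3, order 12), C_3 x S_3 (6T5, order 18), A_4 x C_2 (6T6, order 24), S_4 (6T8, order 24), S_3 x S_3 (6T9, order 36), S_4 x C_2 (6T11, order 48), (S_3 x S_3) : C_2 (6T13, order 72), PGL(2,5) (6T14, order 120), S_6 (6T16, order 720). By Dedekind's theorem, for a prime p not dividing disc(f) the degrees of the irreducible factors of f mod p form the cycle type of an element of G. Factoring f modulo the 21 such primes p <= 89 (skipping 2, 3, 7, which divide the discriminant), each new pattern first appears at: mod 5: f = (x^6 + 3x^5 + 3x^4 + 3x^3 + 2x + 1), pattern 6; mod 11: f = (x + 5)(x^5 + 5x^4 + 5x^3 + 4x^2 + 4x + 7), pattern 5+1; mod 13: f = (x + 6)(x + 12)(x^4 + 9x^3 + 11x^2 + 5x + 6), pattern 4+1+1; mod 23: f = (x + 5)(x + 18)(x^2 + 14x + 4)(x^2 + 20x + 11), pattern 2+2+1+1; mod 43: f = (x^3 + 37x^2 + 12x + 4)(x^3 + 37x^2 + 15x + 42), pattern 3+3; mod 61: f = (x^2 + 9x + 56)(x^2 + 11x + 55)(x^2 + 29x + 5), pattern 2+2+2. No other pattern occurs in this range, so the set of observed cycle types is {6, 5+1, 4+1+1, 2+2+1+1, 3+3, 2+2+2}. The candidates containing elements of all these cycle types are PGL(2,5) (6T14) of order 120, S_6 (6T16) of order 720; the others are excluded. The observed types are precisely the cycle types that occur in PGL(2,5) (6T14) (apart from the identity). Each of the other remaining candidates has further cycle types, and by the Chebotarev density theorem the matching factorization patterns would occur for a proportion of primes equal to their share of the group: S_6 (6T16) additionally contains elements of type 4+2, 3+2+1, 3+1+1+1, 2+1+1+1+1 (265 of its 720 elements, about 37% of primes). None of the 21 primes tested shows any such pattern (for each of these groups the chance of that is below 10^-4), which rules them out. Hence G = PGL(2,5) (6T14), of order 120.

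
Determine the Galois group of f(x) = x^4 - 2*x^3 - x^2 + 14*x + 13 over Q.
The polynomial is an irreducible quartic over Q and its discriminant is 57600 = 240^2, a perfect square, so the Galois group is contained in A_4. The resolvent cubic y^3 + y^2 - 80*y - 300 splits completely over Q, which gives the Klein four-group V_4.

V_4 (order 4)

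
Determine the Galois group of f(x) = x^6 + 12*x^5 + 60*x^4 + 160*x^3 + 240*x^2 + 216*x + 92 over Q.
A_6, the alternating group on 6 letters

The polynomial f is an irreducible sextic over Q, so G = Gal(f/Q) is one of the 16 transitive subgroups 6T1, ..., 6T16 of S_6. The discriminant of f is 746496000000 = 864000^2, a perfect square, so G is contained in A_6. The transitive groups of degree 6 contained in A_6 are: A_4 (6T4, order 12), S_4 (6T7, order 24), (C_3 x C_3) : C_4 (6T10, order 36), PSL(2,5) (6T12, order 60), A_6 (6T15, order 360). By Dedekind's theorem, for a prime p not dividing disc(f) the degrees of the irreducible factors of f mod p form the cycle type of an element of G. Factoring f modulo the 6 such primes p <= 23 (skipping 2, 3, 5, which divide the discriminant), each new pattern first appears at: mod 7: f = (x + 5)(x^5 + 4x^3 + 2x + 3), pattern 5+1; mod 23: f = (x)(x + 9)(x + 14)(x^3 + 12x^2 + 3x + 5), pattern 3+1+1+1. No other pattern occurs in this range, so the set of observed cycle types is {5+1, 3+1+1+1}. Among the candidates above, the only group containing elements of all these cycle types is A_6 (6T15) — each of A_4 (6T4), S_4 (6T7), (C_3 x C_3) : C_4 (6T10), PSL(2,5) (6T12) lacks at least one of them. Hence G = A_6 (6T15), of order 360.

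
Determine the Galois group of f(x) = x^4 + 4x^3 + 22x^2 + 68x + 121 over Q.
D_4 (order 8)

The polynomial is an irreducible quartic over Q and its discriminant is 125960192, which is not a perfect square, so the Galois group is not contained in A_4. The resolvent cubic y^3 - 22*y^2 - 212*y + 4088 has exactly one rational root, so the Galois group is C_4 or D_4. The quartic remains irreducible over Q(sqrt(disc)), so the group is D_4.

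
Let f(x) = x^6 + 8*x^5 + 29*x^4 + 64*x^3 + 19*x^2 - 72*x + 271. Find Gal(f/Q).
The polynomial f is an irreducible sextic over Q, so G = Gal(f/Q) is one of the 16 transitive subgroups 6T1, ..., 6T16 of S_6. The discriminant of f is 564385546240000 = 23756800^2, a perfect square, so G is contained in A_6. The transitive groups of degree 6 contained in A_6 are: A_4 (6T4, order 12), S_4 (6T7, order 24), (C_3 x C_3) : C_4 (6T10, order 36), PSL(2,5) (6T12, order 60), A_6 (6T15, order 360). By Dedekind's theorem, for a prime p not dividing disc(f) the degrees of the irreducible factors of f mod p form the cycle type of an element of G. Factoring f modulo the 19 such primes p <= 79 (skipping 2, 5, 29, which divide the discriminant), each new pattern first appears at: mod 3: f = (x^2 + 2x + 2)(x^4 + x + 2), pattern 4+2; mod 11: f = (x^3 + 7x + 1)(x^3 + 8x^2 + 7), pattern 3+3; mod 19: f = (x + 4)(x + 6)(x^2 + 7x + 2)(x^2 + 10x + 10), pattern 2+2+1+1; mod 61: f = (x + 10)(x + 24)(x + 57)(x^3 + 39x^2 + 36x + 36), pattern 3+1+1+1. No other pattern occurs in this range, so the set of observed cycle types is {4+2, 3+3, 2+2+1+1, 3+1+1+1}. The candidates containing elements of all these cycle types are (C_3 x C_3) : C_4 (6T10) of order 36, A_6 (6T15) of order 360; the others are excluded. The observed types are precisely the cycle types that occur in (C_3 x C_3) : C_4 (6T10) (apart from the identity). Each of the other remaining candidates has further cycle types, and by the Chebotarev density theorem the matching factorization patterns would occur for a proportion of primes equal to their share of the group: A_6 (6T15) additionally contains elements of type 5+1 (144 of its 360 elements, about 40% of primes). None of the 19 primes tested shows any such pattern (for each of these groups the chance of that is below 10^-4), which rules them out. Hence G = (C_3 x C_3) : C_4 (6T10), of order 36.

(C_3 x C_3) : C_4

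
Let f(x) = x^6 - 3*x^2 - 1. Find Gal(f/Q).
A_4 (also written A4)

The polynomial f is an irreducible sextic over Q, so G = Gal(f/Q) is one of the 16 transitive subgroups 6T1, ..., 6T16 of S_6. The discriminant of f is 419904 = 648^2, a perfect square, so G is contained in A_6. The transitive groups of degree 6 contained in A_6 are: A_4 (6T4, order 12), S_4 (6T7, order 24), (C_3 x C_3) : C_4 (6T10, order 36), PSL(2,5) (6T12, order 60), A_6 (6T15, order 360). By Dedekind's theorem, for a prime p not dividing disc(f) the degrees of the irreducible factors of f mod p form the cycle type of an element of G. Factoring f modulo the 33 such primes p <= 149 (skipping 2, 3, which divide the discriminant), each new pattern first appears at: mod 5: f = (x^3 + x^2 + 3x + 1)(x^3 + 4x^2 + 3x + 4), pattern 3+3; mod 17: f = (x + 2)(x + 15)(x^2 + 7)(x^2 + 14), pattern 2+2+1+1; mod 71: f = (x + 4)(x + 5)(x + 32)(x + 39)(x + 66)(x + 67), pattern 1+1+1+1+1+1. No other pattern occurs in this range, so the set of observed cycle types is {3+3, 2+2+1+1, 1+1+1+1+1+1}. The candidates containing elements of all these cycle types are A_4 (6T4) of order 12, S_4 (6T7) of order 24, (C_3 x C_3) : C_4 (6T10) of order 36, PSL(2,5) (6T12) of order 60, A_6 (6T15) of order 360; the others are excluded. The observed types are precisely the cycle types that occur in A_4 (6T4). Each of the other remaining candidates has further cycle types, and by the Chebotarev density theorem the matching factorization patterns would occur for a proportion of primes equal to their share of the group: S_4 (6T7) additionally contains elements of type 4+2 (6 of its 24 elements, about 25% of primes); (C_3 x C_3) : C_4 (6T10) additionally contains elements of type 4+2, 3+1+1+1 (22 of its 36 elements, about 61% of primes); PSL(2,5) (6T12) additionally contains elements of type 5+1 (24 of its 60 elements, about 40% of primes); A_6 (6T15) additionally contains elements of type 5+1, 4+2, 3+1+1+1 (274 of its 360 elements, about 76% of primes). None of the 33 primes tested shows any such pattern (for each of these groups the chance of that is below 10^-4), which rules them out. Hence G = A_4 (6T4), of order 12.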